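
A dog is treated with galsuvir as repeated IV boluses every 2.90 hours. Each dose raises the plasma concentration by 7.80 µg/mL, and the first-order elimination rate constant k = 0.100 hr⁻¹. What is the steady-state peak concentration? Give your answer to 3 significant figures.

31.0 µg/mL

Fraction remaining after one interval: e^(−kτ) = e^(−0.1000 × 2.90) = 0.7483
R = 1 / (1 − 0.7483) = 3.972
Css,max = 7.80 × 3.972 ≈ 31.0 µg/mL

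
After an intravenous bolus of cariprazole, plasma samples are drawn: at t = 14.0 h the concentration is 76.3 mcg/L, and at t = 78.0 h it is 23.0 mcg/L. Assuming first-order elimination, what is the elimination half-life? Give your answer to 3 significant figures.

37.0 hours

k = ln(C₁/C₂) / (t₂ − t₁) = ln(76.3/23.0) / (78.0 − 14.0)
  = 1.199 / 64.00 = 0.01874 h⁻¹
t½ = ln 2 / k = ln 2 / 0.01874 ≈ 37.0 hours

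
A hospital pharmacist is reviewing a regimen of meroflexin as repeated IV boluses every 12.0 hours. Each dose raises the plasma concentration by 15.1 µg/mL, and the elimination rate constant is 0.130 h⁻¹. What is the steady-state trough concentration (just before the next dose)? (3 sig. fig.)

Fraction remaining after one interval: e^(−kτ) = e^(−0.1300 × 12.0) = 0.2101
R = 1 / (1 − 0.2101) = 1.266
Css,max = 15.1 × 1.266 = 19.12 µg/mL
Css,min = Css,max × e^(−kτ) = 19.12 × 0.2101 ≈ 4.02 µg/mL

4.02 µg/mL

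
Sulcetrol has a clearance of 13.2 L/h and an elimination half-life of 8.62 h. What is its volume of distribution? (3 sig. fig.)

k = ln 2 / t½ = ln 2 / 8.62 = 0.08041 h⁻¹
V = CL / k = 13.2 / 0.08041 ≈ 164 L

164 L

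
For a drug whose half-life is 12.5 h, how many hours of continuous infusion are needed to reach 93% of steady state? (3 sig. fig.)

k = ln 2 / 12.5 = 0.05545 h⁻¹
f = 1 − e^(−kt)  ⇒  t = −ln(1 − f) / k
t = −ln(1 − 0.93) / 0.05545 = 2.659 / 0.05545 ≈ 48.0 hours

48.0 hours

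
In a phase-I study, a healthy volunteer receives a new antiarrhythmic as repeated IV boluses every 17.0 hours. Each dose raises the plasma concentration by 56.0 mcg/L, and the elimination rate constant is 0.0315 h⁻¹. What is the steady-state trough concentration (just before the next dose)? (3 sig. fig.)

Fraction remaining after one interval: e^(−kτ) = e^(−0.03150 × 17.0) = 0.5854
R = 1 / (1 − 0.5854) = 2.412
Css,max = 56.0 × 2.412 = 135.1 mcg/L
Css,min = Css,max × e^(−kτ) = 135.1 × 0.5854 ≈ 79.1 mcg/L

79.1 mcg/L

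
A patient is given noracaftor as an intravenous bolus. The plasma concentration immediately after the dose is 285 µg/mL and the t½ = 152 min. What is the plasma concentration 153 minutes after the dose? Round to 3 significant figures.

k = ln 2 / 152 = 0.004560 min⁻¹
C(t) = C₀ e^(−kt) = 285 × e^(−0.004560 × 153) = 285 × e^(−0.6977) = 285 × 0.4977 ≈ 142 µg/mL

142 µg/mL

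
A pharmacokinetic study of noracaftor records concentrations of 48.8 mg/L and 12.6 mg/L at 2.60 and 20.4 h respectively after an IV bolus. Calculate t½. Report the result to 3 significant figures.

k = ln(C₁/C₂) / (t₂ − t₁) = ln(48.8/12.6) / (20.4 − 2.60)
  = 1.354 / 17.80 = 0.07607 h⁻¹
t½ = ln 2 / k = ln 2 / 0.07607 ≈ 9.11 hours

9.11 hours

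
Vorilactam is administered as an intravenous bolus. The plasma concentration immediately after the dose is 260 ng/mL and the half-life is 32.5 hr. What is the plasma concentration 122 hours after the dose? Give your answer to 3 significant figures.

k = ln 2 / 32.5 = 0.02133 hr⁻¹
C(t) = C₀ e^(−kt) = 260 × e^(−0.02133 × 122) = 260 × e^(−2.602) = 260 × 0.07413 ≈ 19.3 ng/mL

19.3 ng/mL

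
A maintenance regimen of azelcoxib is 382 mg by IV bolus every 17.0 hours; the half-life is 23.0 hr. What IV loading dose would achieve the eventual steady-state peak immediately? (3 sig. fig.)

k = ln 2 / 23.0 = 0.03014 hr⁻¹
Accumulation ratio R = 1 / (1 − e^(−kτ)) = 1 / (1 − e^(−0.03014×17.0)) = 1 / (1 − 0.5991) = 2.494
Loading dose = maintenance dose × R = 382 × 2.494 ≈ 953 mg

953 mg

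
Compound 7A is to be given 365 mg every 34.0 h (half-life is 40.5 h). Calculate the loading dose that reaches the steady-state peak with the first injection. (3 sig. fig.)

k = ln 2 / 40.5 = 0.01711 h⁻¹
Accumulation ratio R = 1 / (1 − e^(−kτ)) = 1 / (1 − e^(−0.01711×34.0)) = 1 / (1 − 0.5588) = 2.267
Loading dose = maintenance dose × R = 365 × 2.267 ≈ 827 mg

827 mg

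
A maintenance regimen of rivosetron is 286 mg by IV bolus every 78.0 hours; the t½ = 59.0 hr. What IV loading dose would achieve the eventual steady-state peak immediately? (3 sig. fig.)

k = ln 2 / 59.0 = 0.01175 hr⁻¹
Accumulation ratio R = 1 / (1 − e^(−kτ)) = 1 / (1 − e^(−0.01175×78.0)) = 1 / (1 − 0.4000) = 1.667
Loading dose = maintenance dose × R = 286 × 1.667 ≈ 477 mg

477 mg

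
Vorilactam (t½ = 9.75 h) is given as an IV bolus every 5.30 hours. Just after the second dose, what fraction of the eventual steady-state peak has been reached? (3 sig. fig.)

k = ln 2 / 9.75 = 0.07109 h⁻¹
f_n = 1 − e^(−nkτ) = 1 − e^(−2 × 0.07109 × 5.30) = 1 − e^(−0.7536) = 1 − 0.4707 ≈ 0.529

0.529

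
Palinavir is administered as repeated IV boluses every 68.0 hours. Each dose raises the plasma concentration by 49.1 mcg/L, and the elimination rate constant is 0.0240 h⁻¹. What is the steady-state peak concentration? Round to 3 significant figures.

61.0 mcg/L

Fraction remaining after one interval: e^(−kτ) = e^(−0.02400 × 68.0) = 0.1955
R = 1 / (1 − 0.1955) = 1.243
Css,max = 49.1 × 1.243 ≈ 61.0 mcg/L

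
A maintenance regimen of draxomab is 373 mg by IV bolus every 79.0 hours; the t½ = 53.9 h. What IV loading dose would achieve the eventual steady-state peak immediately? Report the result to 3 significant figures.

k = ln 2 / 53.9 = 0.01286 h⁻¹
Accumulation ratio R = 1 / (1 − e^(−kτ)) = 1 / (1 − e^(−0.01286×79.0)) = 1 / (1 − 0.3621) = 1.568
Loading dose = maintenance dose × R = 373 × 1.568 ≈ 585 mg

585 mg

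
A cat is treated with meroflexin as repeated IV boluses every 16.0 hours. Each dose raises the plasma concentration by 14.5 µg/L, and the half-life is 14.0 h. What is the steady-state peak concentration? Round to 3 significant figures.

k = ln 2 / 14.0 = 0.04951 h⁻¹
Fraction remaining after one interval: e^(−kτ) = e^(−0.04951 × 16.0) = 0.4529
R = 1 / (1 − 0.4529) = 1.828
Css,max = 14.5 × 1.828 ≈ 26.5 µg/L

26.5 µg/L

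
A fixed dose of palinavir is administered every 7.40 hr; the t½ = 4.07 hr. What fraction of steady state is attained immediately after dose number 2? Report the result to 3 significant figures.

k = ln 2 / 4.07 = 0.1703 hr⁻¹
f_n = 1 − e^(−nkτ) = 1 − e^(−2 × 0.1703 × 7.40) = 1 − e^(−2.521) = 1 − 0.08042 ≈ 0.920

0.920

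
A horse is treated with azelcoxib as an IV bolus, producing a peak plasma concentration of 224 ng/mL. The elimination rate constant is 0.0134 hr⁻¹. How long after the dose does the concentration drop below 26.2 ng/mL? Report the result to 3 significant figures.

160 hours

C(t) = C₀ e^(−kt)  ⇒  t = ln(C₀/C) / k
t = ln(224/26.2) / 0.01340 = 2.146 / 0.01340 ≈ 160 hours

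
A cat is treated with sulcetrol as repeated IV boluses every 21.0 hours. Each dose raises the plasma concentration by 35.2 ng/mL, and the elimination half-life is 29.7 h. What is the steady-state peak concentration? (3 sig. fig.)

k = ln 2 / 29.7 = 0.02334 h⁻¹
Fraction remaining after one interval: e^(−kτ) = e^(−0.02334 × 21.0) = 0.6126
R = 1 / (1 − 0.6126) = 2.581
Css,max = 35.2 × 2.581 ≈ 90.9 ng/mL

90.9 ng/mL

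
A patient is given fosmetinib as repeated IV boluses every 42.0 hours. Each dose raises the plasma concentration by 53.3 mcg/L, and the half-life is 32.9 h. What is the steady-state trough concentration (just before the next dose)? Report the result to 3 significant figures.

37.5 mcg/L

k = ln 2 / 32.9 = 0.02107 h⁻¹
Fraction remaining after one interval: e^(−kτ) = e^(−0.02107 × 42.0) = 0.4128
R = 1 / (1 − 0.4128) = 1.703
Css,max = 53.3 × 1.703 = 90.76 mcg/L
Css,min = Css,max × e^(−kτ) = 90.76 × 0.4128 ≈ 37.5 mcg/L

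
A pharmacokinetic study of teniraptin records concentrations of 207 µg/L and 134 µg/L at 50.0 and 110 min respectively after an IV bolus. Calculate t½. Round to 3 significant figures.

k = ln(C₁/C₂) / (t₂ − t₁) = ln(207/134) / (110 − 50.0)
  = 0.4349 / 60.00 = 0.007248 min⁻¹
t½ = ln 2 / k = ln 2 / 0.007248 ≈ 95.6 minutes

95.6 minutes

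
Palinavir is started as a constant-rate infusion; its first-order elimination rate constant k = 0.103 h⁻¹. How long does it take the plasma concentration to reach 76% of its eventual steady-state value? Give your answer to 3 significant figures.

13.9 hours

f = 1 − e^(−kt)  ⇒  t = −ln(1 − f) / k
t = −ln(1 − 0.76) / 0.1030 = 1.427 / 0.1030 ≈ 13.9 hours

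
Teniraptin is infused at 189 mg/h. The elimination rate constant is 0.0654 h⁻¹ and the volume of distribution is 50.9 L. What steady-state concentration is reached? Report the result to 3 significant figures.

56.8 mg/L

CL = k · V = 0.0654 × 50.9 = 3.329 L/h
Css = rate / CL = 189 / 3.329 ≈ 56.8 mg/L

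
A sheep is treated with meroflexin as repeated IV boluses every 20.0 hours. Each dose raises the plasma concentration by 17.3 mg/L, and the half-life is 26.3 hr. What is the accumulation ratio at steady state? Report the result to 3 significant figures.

k = ln 2 / 26.3 = 0.02636 hr⁻¹
Fraction remaining after one interval: e^(−kτ) = e^(−0.02636 × 20.0) = 0.5903
R = 1 / (1 − 0.5903) = 1 / 0.4097 ≈ 2.44

2.44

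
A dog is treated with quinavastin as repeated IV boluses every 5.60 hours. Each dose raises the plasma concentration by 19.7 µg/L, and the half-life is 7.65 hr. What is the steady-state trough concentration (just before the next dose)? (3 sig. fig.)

k = ln 2 / 7.65 = 0.09061 hr⁻¹
Fraction remaining after one interval: e^(−kτ) = e^(−0.09061 × 5.60) = 0.6021
R = 1 / (1 − 0.6021) = 2.513
Css,max = 19.7 × 2.513 = 49.50 µg/L
Css,min = Css,max × e^(−kτ) = 49.50 × 0.6021 ≈ 29.8 µg/L

29.8 µg/L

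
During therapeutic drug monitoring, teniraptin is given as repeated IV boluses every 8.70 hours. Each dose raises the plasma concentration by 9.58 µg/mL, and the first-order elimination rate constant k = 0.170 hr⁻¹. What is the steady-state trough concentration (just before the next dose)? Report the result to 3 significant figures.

Fraction remaining after one interval: e^(−kτ) = e^(−0.1700 × 8.70) = 0.2279
R = 1 / (1 − 0.2279) = 1.295
Css,max = 9.58 × 1.295 = 12.41 µg/mL
Css,min = Css,max × e^(−kτ) = 12.41 × 0.2279 ≈ 2.83 µg/mL

2.83 µg/mL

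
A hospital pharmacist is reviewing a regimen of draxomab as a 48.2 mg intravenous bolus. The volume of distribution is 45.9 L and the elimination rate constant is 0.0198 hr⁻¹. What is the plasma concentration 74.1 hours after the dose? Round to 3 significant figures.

C₀ = dose / V = 48.2 / 45.9 = 1.050 µg/mL
C(t) = C₀ e^(−kt) = 1.050 × e^(−0.01980 × 74.1) = 1.050 × e^(−1.467) = 1.050 × 0.2306 ≈ 0.242 µg/mL

0.242 µg/mL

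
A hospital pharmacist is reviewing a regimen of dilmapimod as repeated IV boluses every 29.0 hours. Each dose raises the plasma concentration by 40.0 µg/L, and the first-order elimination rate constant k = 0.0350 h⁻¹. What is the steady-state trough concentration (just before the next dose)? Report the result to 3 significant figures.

Fraction remaining after one interval: e^(−kτ) = e^(−0.03500 × 29.0) = 0.3624
R = 1 / (1 − 0.3624) = 1.568
Css,max = 40.0 × 1.568 = 62.74 µg/L
Css,min = Css,max × e^(−kτ) = 62.74 × 0.3624 ≈ 22.7 µg/L

22.7 µg/L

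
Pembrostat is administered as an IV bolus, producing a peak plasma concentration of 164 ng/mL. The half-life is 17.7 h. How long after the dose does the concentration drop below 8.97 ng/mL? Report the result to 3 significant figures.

k = ln 2 / 17.7 = 0.03916 h⁻¹
C(t) = C₀ e^(−kt)  ⇒  t = ln(C₀/C) / k
t = ln(164/8.97) / 0.03916 = 2.906 / 0.03916 ≈ 74.2 hours

74.2 hours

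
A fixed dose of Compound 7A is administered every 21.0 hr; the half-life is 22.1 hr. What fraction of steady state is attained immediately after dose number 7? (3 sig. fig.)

k = ln 2 / 22.1 = 0.03136 hr⁻¹
f_n = 1 − e^(−nkτ) = 1 − e^(−7 × 0.03136 × 21.0) = 1 − e^(−4.611) = 1 − 0.009947 ≈ 0.990

0.990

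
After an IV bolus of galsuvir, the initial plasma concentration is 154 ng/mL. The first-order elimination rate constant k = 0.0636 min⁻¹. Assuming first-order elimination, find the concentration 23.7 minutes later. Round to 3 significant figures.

C(t) = C₀ e^(−kt) = 154 × e^(−0.06360 × 23.7) = 154 × e^(−1.507) = 154 × 0.2215 ≈ 34.1 ng/mL

34.1 ng/mL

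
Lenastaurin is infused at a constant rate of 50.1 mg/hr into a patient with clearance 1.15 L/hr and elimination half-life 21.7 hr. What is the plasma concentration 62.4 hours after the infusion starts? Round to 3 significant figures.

37.6 µg/mL

Css = rate / CL = 50.1 / 1.15 = 43.57 µg/mL
k = ln 2 / 21.7 = 0.03194 hr⁻¹
C(t) = Css (1 − e^(−kt)) = 43.57 × (1 − e^(−1.993)) = 43.57 × 0.8637 ≈ 37.6 µg/mL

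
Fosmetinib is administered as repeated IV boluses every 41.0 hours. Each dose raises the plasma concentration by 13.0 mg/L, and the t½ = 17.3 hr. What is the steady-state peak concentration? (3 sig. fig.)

k = ln 2 / 17.3 = 0.04007 hr⁻¹
Fraction remaining after one interval: e^(−kτ) = e^(−0.04007 × 41.0) = 0.1935
R = 1 / (1 − 0.1935) = 1.240
Css,max = 13.0 × 1.240 ≈ 16.1 mg/L

16.1 mg/L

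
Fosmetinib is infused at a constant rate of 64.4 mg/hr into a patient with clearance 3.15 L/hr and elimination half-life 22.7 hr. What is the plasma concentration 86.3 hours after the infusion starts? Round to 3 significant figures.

Css = rate / CL = 64.4 / 3.15 = 20.44 µg/mL
k = ln 2 / 22.7 = 0.03054 hr⁻¹
C(t) = Css (1 − e^(−kt)) = 20.44 × (1 − e^(−2.635)) = 20.44 × 0.9283 ≈ 19.0 µg/mL

19.0 µg/mL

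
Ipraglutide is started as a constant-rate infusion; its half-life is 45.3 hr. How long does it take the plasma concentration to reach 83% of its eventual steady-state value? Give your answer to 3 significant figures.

k = ln 2 / 45.3 = 0.01530 hr⁻¹
f = 1 − e^(−kt)  ⇒  t = −ln(1 − f) / k
t = −ln(1 − 0.83) / 0.01530 = 1.772 / 0.01530 ≈ 116 hours

116 hours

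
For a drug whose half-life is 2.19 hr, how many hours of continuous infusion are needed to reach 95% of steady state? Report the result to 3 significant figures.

k = ln 2 / 2.19 = 0.3165 hr⁻¹
f = 1 − e^(−kt)  ⇒  t = −ln(1 − f) / k
t = −ln(1 − 0.95) / 0.3165 = 2.996 / 0.3165 ≈ 9.47 hours

9.47 hours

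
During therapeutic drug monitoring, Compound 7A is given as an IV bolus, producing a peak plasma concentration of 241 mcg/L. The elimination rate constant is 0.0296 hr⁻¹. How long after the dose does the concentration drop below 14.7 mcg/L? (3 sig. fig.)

C(t) = C₀ e^(−kt)  ⇒  t = ln(C₀/C) / k
t = ln(241/14.7) / 0.02960 = 2.797 / 0.02960 ≈ 94.5 hours

94.5 hours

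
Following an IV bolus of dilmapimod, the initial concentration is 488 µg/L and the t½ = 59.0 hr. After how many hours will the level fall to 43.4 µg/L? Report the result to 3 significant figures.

k = ln 2 / 59.0 = 0.01175 hr⁻¹
C(t) = C₀ e^(−kt)  ⇒  t = ln(C₀/C) / k
t = ln(488/43.4) / 0.01175 = 2.420 / 0.01175 ≈ 206 hours

206 hours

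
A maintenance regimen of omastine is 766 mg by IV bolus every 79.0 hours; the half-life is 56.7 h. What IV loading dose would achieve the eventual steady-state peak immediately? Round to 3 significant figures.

1240 mg

k = ln 2 / 56.7 = 0.01222 h⁻¹
Accumulation ratio R = 1 / (1 − e^(−kτ)) = 1 / (1 − e^(−0.01222×79.0)) = 1 / (1 − 0.3807) = 1.615
Loading dose = maintenance dose × R = 766 × 1.615 ≈ 1240 mg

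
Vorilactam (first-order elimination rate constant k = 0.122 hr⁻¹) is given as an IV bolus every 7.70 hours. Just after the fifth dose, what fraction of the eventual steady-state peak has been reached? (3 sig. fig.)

0.991

f_n = 1 − e^(−nkτ) = 1 − e^(−5 × 0.1220 × 7.70) = 1 − e^(−4.697) = 1 − 0.009123 ≈ 0.991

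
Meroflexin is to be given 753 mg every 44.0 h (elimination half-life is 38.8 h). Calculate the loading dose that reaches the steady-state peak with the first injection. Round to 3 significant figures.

k = ln 2 / 38.8 = 0.01786 h⁻¹
Accumulation ratio R = 1 / (1 − e^(−kτ)) = 1 / (1 − e^(−0.01786×44.0)) = 1 / (1 − 0.4556) = 1.837
Loading dose = maintenance dose × R = 753 × 1.837 ≈ 1380 mg

1380 mg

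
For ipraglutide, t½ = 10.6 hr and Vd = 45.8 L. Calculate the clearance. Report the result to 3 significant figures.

2.99 L/hr

k = ln 2 / t½ = ln 2 / 10.6 = 0.06539 hr⁻¹
CL = k · V = 0.06539 × 45.8 ≈ 2.99 L/hr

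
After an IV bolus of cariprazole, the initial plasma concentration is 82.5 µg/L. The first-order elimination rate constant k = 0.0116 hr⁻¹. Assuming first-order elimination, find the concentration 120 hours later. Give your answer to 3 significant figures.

20.5 µg/L

C(t) = C₀ e^(−kt) = 82.5 × e^(−0.01160 × 120) = 82.5 × e^(−1.392) = 82.5 × 0.2486 ≈ 20.5 µg/L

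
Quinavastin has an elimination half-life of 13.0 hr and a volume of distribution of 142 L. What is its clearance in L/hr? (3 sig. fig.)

k = ln 2 / t½ = ln 2 / 13.0 = 0.05332 hr⁻¹
CL = k · V = 0.05332 × 142 ≈ 7.57 L/hr

7.57 L/hr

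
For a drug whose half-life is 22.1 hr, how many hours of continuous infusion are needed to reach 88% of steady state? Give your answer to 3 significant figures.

k = ln 2 / 22.1 = 0.03136 hr⁻¹
f = 1 − e^(−kt)  ⇒  t = −ln(1 − f) / k
t = −ln(1 − 0.88) / 0.03136 = 2.120 / 0.03136 ≈ 67.6 hours

67.6 hours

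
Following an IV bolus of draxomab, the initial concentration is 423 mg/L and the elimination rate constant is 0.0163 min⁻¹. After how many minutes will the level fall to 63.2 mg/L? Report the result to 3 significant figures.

C(t) = C₀ e^(−kt)  ⇒  t = ln(C₀/C) / k
t = ln(423/63.2) / 0.01630 = 1.901 / 0.01630 ≈ 117 minutes

117 minutes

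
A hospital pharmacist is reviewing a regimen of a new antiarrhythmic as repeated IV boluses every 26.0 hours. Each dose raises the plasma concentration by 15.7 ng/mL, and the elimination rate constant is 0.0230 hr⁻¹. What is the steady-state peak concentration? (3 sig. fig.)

Fraction remaining after one interval: e^(−kτ) = e^(−0.02300 × 26.0) = 0.5499
R = 1 / (1 − 0.5499) = 2.222
Css,max = 15.7 × 2.222 ≈ 34.9 ng/mL

34.9 ng/mL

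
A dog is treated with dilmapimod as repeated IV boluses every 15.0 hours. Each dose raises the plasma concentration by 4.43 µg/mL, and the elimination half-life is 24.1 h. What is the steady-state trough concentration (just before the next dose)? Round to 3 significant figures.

8.21 µg/mL

k = ln 2 / 24.1 = 0.02876 h⁻¹
Fraction remaining after one interval: e^(−kτ) = e^(−0.02876 × 15.0) = 0.6496
R = 1 / (1 − 0.6496) = 2.854
Css,max = 4.43 × 2.854 = 12.64 µg/mL
Css,min = Css,max × e^(−kτ) = 12.64 × 0.6496 ≈ 8.21 µg/mL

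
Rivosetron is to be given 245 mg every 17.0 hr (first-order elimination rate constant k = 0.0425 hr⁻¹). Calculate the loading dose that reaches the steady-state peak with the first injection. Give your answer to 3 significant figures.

476 mg

Accumulation ratio R = 1 / (1 − e^(−kτ)) = 1 / (1 − e^(−0.04250×17.0)) = 1 / (1 − 0.4855) = 1.944
Loading dose = maintenance dose × R = 245 × 1.944 ≈ 476 mg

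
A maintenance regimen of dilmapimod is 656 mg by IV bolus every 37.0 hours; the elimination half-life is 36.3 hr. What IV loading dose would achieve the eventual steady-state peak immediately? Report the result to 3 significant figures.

1290 mg

k = ln 2 / 36.3 = 0.01909 hr⁻¹
Accumulation ratio R = 1 / (1 − e^(−kτ)) = 1 / (1 − e^(−0.01909×37.0)) = 1 / (1 − 0.4934) = 1.974
Loading dose = maintenance dose × R = 656 × 1.974 ≈ 1290 mg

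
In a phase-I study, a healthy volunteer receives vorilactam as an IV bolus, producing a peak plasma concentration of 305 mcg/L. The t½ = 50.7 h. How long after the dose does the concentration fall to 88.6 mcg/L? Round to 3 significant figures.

90.4 hours

k = ln 2 / 50.7 = 0.01367 h⁻¹
C(t) = C₀ e^(−kt)  ⇒  t = ln(C₀/C) / k
t = ln(305/88.6) / 0.01367 = 1.236 / 0.01367 ≈ 90.4 hours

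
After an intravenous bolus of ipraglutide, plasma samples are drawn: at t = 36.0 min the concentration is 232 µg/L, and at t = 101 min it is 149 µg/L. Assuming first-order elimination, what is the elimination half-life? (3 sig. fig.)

102 minutes

k = ln(C₁/C₂) / (t₂ − t₁) = ln(232/149) / (101 − 36.0)
  = 0.4428 / 65.00 = 0.006812 min⁻¹
t½ = ln 2 / k = ln 2 / 0.006812 ≈ 102 minutes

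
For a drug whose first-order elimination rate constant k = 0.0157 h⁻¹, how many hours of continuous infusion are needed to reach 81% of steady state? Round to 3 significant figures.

f = 1 − e^(−kt)  ⇒  t = −ln(1 − f) / k
t = −ln(1 − 0.81) / 0.01570 = 1.661 / 0.01570 ≈ 106 hours

106 hours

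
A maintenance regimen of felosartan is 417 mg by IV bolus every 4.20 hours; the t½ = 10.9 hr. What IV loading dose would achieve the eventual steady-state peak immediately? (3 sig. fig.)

k = ln 2 / 10.9 = 0.06359 hr⁻¹
Accumulation ratio R = 1 / (1 − e^(−kτ)) = 1 / (1 − e^(−0.06359×4.20)) = 1 / (1 − 0.7656) = 4.266
Loading dose = maintenance dose × R = 417 × 4.266 ≈ 1780 mg

1780 mg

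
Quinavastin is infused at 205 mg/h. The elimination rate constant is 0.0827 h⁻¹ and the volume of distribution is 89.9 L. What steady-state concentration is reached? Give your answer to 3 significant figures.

27.6 µg/mL

CL = k · V = 0.0827 × 89.9 = 7.435 L/h
Css = rate / CL = 205 / 7.435 ≈ 27.6 µg/mL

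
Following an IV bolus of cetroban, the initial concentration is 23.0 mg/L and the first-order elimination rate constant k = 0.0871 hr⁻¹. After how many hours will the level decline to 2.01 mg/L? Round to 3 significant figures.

C(t) = C₀ e^(−kt)  ⇒  t = ln(C₀/C) / k
t = ln(23.0/2.01) / 0.08710 = 2.437 / 0.08710 ≈ 28.0 hours

28.0 hours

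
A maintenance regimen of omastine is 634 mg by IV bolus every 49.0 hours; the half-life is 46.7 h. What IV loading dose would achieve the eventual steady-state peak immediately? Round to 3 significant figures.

k = ln 2 / 46.7 = 0.01484 h⁻¹
Accumulation ratio R = 1 / (1 − e^(−kτ)) = 1 / (1 − e^(−0.01484×49.0)) = 1 / (1 − 0.4832) = 1.935
Loading dose = maintenance dose × R = 634 × 1.935 ≈ 1230 mg

1230 mg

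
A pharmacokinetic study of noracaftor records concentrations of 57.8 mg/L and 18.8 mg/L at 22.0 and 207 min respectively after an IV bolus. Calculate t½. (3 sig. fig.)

114 minutes

k = ln(C₁/C₂) / (t₂ − t₁) = ln(57.8/18.8) / (207 − 22.0)
  = 1.123 / 185.0 = 0.006071 min⁻¹
t½ = ln 2 / k = ln 2 / 0.006071 ≈ 114 minutes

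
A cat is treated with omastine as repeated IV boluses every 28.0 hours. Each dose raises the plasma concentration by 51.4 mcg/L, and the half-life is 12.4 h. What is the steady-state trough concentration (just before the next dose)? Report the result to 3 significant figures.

k = ln 2 / 12.4 = 0.05590 h⁻¹
Fraction remaining after one interval: e^(−kτ) = e^(−0.05590 × 28.0) = 0.2091
R = 1 / (1 − 0.2091) = 1.264
Css,max = 51.4 × 1.264 = 64.99 mcg/L
Css,min = Css,max × e^(−kτ) = 64.99 × 0.2091 ≈ 13.6 mcg/L

13.6 mcg/L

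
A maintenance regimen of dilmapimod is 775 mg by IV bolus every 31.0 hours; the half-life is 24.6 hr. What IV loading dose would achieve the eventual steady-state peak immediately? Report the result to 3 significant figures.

k = ln 2 / 24.6 = 0.02818 hr⁻¹
Accumulation ratio R = 1 / (1 − e^(−kτ)) = 1 / (1 − e^(−0.02818×31.0)) = 1 / (1 − 0.4175) = 1.717
Loading dose = maintenance dose × R = 775 × 1.717 ≈ 1330 mg

1330 mg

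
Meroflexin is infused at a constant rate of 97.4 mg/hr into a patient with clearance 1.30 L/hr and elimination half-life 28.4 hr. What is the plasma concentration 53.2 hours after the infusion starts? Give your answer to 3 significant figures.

54.5 µg/mL

Css = rate / CL = 97.4 / 1.30 = 74.92 µg/mL
k = ln 2 / 28.4 = 0.02441 hr⁻¹
C(t) = Css (1 − e^(−kt)) = 74.92 × (1 − e^(−1.298)) = 74.92 × 0.7270 ≈ 54.5 µg/mL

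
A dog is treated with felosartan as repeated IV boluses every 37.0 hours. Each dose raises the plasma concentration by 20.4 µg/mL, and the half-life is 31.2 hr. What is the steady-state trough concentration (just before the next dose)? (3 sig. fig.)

k = ln 2 / 31.2 = 0.02222 hr⁻¹
Fraction remaining after one interval: e^(−kτ) = e^(−0.02222 × 37.0) = 0.4396
R = 1 / (1 − 0.4396) = 1.784
Css,max = 20.4 × 1.784 = 36.40 µg/mL
Css,min = Css,max × e^(−kτ) = 36.40 × 0.4396 ≈ 16.0 µg/mL

16.0 µg/mL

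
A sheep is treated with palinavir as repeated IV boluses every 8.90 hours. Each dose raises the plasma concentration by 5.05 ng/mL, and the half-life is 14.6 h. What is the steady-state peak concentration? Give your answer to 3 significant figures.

14.7 ng/mL

k = ln 2 / 14.6 = 0.04748 h⁻¹
Fraction remaining after one interval: e^(−kτ) = e^(−0.04748 × 8.90) = 0.6554
R = 1 / (1 − 0.6554) = 2.902
Css,max = 5.05 × 2.902 ≈ 14.7 ng/mL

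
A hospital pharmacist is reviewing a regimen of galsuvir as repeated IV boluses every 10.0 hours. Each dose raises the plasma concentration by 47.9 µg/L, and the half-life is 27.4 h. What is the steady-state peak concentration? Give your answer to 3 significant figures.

k = ln 2 / 27.4 = 0.02530 h⁻¹
Fraction remaining after one interval: e^(−kτ) = e^(−0.02530 × 10.0) = 0.7765
R = 1 / (1 − 0.7765) = 4.474
Css,max = 47.9 × 4.474 ≈ 214 µg/L

214 µg/L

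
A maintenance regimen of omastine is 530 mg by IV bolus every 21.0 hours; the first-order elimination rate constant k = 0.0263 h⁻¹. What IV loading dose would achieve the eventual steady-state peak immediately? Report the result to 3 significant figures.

1250 mg

Accumulation ratio R = 1 / (1 − e^(−kτ)) = 1 / (1 − e^(−0.02630×21.0)) = 1 / (1 − 0.5756) = 2.356
Loading dose = maintenance dose × R = 530 × 2.356 ≈ 1250 mg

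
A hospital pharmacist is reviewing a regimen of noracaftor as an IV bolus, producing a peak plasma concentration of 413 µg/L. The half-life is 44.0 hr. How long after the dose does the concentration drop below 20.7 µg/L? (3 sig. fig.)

190 hours

k = ln 2 / 44.0 = 0.01575 hr⁻¹
C(t) = C₀ e^(−kt)  ⇒  t = ln(C₀/C) / k
t = ln(413/20.7) / 0.01575 = 2.993 / 0.01575 ≈ 190 hours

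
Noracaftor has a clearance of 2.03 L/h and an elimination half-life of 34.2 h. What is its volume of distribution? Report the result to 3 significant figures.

100 L

k = ln 2 / t½ = ln 2 / 34.2 = 0.02027 h⁻¹
V = CL / k = 2.03 / 0.02027 ≈ 100 L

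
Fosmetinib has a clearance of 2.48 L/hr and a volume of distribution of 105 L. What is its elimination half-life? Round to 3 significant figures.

k = CL / V = 2.48 / 105 = 0.02362 hr⁻¹
t½ = ln 2 / k = ln 2 / 0.02362 ≈ 29.3 hours

29.3 hours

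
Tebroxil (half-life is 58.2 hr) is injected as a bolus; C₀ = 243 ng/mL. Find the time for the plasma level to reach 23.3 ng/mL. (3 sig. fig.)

197 hours

k = ln 2 / 58.2 = 0.01191 hr⁻¹
C(t) = C₀ e^(−kt)  ⇒  t = ln(C₀/C) / k
t = ln(243/23.3) / 0.01191 = 2.345 / 0.01191 ≈ 197 hours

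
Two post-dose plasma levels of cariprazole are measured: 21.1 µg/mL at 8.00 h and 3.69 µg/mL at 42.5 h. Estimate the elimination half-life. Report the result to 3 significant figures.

13.7 hours

k = ln(C₁/C₂) / (t₂ − t₁) = ln(21.1/3.69) / (42.5 − 8.00)
  = 1.744 / 34.50 = 0.05054 h⁻¹
t½ = ln 2 / k = ln 2 / 0.05054 ≈ 13.7 hours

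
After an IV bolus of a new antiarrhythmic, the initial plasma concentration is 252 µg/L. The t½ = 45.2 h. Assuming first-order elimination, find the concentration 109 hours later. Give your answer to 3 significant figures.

47.4 µg/L

k = ln 2 / 45.2 = 0.01534 h⁻¹
109 h is 2.412 half-lives, so C = 252 × (1/2)^2.412 = 252 × 0.1880 ≈ 47.4 µg/L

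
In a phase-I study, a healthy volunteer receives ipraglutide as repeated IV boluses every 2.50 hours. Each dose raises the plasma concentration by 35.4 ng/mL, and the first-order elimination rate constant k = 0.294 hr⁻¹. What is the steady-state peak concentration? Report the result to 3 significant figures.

Fraction remaining after one interval: e^(−kτ) = e^(−0.2940 × 2.50) = 0.4795
R = 1 / (1 − 0.4795) = 1.921
Css,max = 35.4 × 1.921 ≈ 68.0 ng/mL

68.0 ng/mL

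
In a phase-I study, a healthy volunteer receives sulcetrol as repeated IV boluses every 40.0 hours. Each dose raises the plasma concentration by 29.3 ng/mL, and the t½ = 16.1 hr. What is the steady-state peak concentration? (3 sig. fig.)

35.7 ng/mL

k = ln 2 / 16.1 = 0.04305 hr⁻¹
Fraction remaining after one interval: e^(−kτ) = e^(−0.04305 × 40.0) = 0.1787
R = 1 / (1 − 0.1787) = 1.218
Css,max = 29.3 × 1.218 ≈ 35.7 ng/mL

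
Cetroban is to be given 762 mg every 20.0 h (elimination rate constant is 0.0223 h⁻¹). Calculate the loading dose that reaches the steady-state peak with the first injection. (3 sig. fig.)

Accumulation ratio R = 1 / (1 − e^(−kτ)) = 1 / (1 − e^(−0.02230×20.0)) = 1 / (1 − 0.6402) = 2.779
Loading dose = maintenance dose × R = 762 × 2.779 ≈ 2120 mg

2120 mg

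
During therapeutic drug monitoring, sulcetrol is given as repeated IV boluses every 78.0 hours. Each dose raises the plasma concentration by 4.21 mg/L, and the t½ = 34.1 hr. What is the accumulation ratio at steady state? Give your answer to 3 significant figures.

1.26

k = ln 2 / 34.1 = 0.02033 hr⁻¹
Fraction remaining after one interval: e^(−kτ) = e^(−0.02033 × 78.0) = 0.2048
R = 1 / (1 − 0.2048) = 1 / 0.7952 ≈ 1.26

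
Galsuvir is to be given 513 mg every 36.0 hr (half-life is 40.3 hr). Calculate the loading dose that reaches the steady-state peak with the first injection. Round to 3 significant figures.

k = ln 2 / 40.3 = 0.01720 hr⁻¹
Accumulation ratio R = 1 / (1 − e^(−kτ)) = 1 / (1 − e^(−0.01720×36.0)) = 1 / (1 − 0.5384) = 2.166
Loading dose = maintenance dose × R = 513 × 2.166 ≈ 1110 mg

1110 mg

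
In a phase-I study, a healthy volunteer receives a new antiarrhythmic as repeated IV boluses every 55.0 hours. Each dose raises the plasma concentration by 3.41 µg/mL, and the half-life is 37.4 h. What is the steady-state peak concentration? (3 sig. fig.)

k = ln 2 / 37.4 = 0.01853 h⁻¹
Fraction remaining after one interval: e^(−kτ) = e^(−0.01853 × 55.0) = 0.3608
R = 1 / (1 − 0.3608) = 1.565
Css,max = 3.41 × 1.565 ≈ 5.34 µg/mL

5.34 µg/mL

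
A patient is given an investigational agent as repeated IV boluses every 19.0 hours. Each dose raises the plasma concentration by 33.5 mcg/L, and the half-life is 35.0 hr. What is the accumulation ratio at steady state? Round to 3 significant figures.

k = ln 2 / 35.0 = 0.01980 hr⁻¹
Fraction remaining after one interval: e^(−kτ) = e^(−0.01980 × 19.0) = 0.6864
R = 1 / (1 − 0.6864) = 1 / 0.3136 ≈ 3.19

3.19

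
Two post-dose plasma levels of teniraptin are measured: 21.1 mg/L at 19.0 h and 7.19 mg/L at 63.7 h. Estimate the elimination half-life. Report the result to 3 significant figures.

k = ln(C₁/C₂) / (t₂ − t₁) = ln(21.1/7.19) / (63.7 − 19.0)
  = 1.077 / 44.70 = 0.02408 h⁻¹
t½ = ln 2 / k = ln 2 / 0.02408 ≈ 28.8 hours

28.8 hours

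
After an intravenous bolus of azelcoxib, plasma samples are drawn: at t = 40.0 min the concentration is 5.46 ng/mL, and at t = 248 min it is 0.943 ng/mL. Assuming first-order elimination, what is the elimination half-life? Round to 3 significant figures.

k = ln(C₁/C₂) / (t₂ − t₁) = ln(5.46/0.943) / (248 − 40.0)
  = 1.756 / 208.0 = 0.008443 min⁻¹
t½ = ln 2 / k = ln 2 / 0.008443 ≈ 82.1 minutes

82.1 minutes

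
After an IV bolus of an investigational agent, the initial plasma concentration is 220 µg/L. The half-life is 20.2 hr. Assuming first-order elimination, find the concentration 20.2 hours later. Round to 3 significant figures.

k = ln 2 / 20.2 = 0.03431 hr⁻¹
20.2 hr is 1.000 half-lives, so C = 220 × (1/2)^1.000 = 220 × 0.5000 ≈ 110 µg/L

110 µg/L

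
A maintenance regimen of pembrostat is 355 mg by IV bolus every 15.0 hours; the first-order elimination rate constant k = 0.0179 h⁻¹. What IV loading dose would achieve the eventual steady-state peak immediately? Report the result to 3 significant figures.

Accumulation ratio R = 1 / (1 − e^(−kτ)) = 1 / (1 − e^(−0.01790×15.0)) = 1 / (1 − 0.7645) = 4.247
Loading dose = maintenance dose × R = 355 × 4.247 ≈ 1510 mg

1510 mg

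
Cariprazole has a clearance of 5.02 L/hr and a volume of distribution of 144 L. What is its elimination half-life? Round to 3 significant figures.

k = CL / V = 5.02 / 144 = 0.03486 hr⁻¹
t½ = ln 2 / k = ln 2 / 0.03486 ≈ 19.9 hours

19.9 hours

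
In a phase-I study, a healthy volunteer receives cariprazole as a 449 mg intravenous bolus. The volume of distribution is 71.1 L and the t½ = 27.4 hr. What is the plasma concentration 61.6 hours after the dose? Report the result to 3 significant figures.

C₀ = dose / V = 449 / 71.1 = 6.315 µg/mL
k = ln 2 / 27.4 = 0.02530 hr⁻¹
C(t) = C₀ e^(−kt) = 6.315 × e^(−0.02530 × 61.6) = 6.315 × e^(−1.558) = 6.315 × 0.2105 ≈ 1.33 µg/mL

1.33 µg/mL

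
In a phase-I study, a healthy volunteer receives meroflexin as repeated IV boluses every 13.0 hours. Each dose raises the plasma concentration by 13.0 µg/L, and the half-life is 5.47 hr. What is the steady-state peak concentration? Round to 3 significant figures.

k = ln 2 / 5.47 = 0.1267 hr⁻¹
Fraction remaining after one interval: e^(−kτ) = e^(−0.1267 × 13.0) = 0.1926
R = 1 / (1 − 0.1926) = 1.238
Css,max = 13.0 × 1.238 ≈ 16.1 µg/L

16.1 µg/L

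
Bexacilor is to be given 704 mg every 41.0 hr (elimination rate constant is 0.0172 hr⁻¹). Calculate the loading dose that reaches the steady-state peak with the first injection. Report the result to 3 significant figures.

1390 mg

Accumulation ratio R = 1 / (1 − e^(−kτ)) = 1 / (1 − e^(−0.01720×41.0)) = 1 / (1 − 0.4940) = 1.976
Loading dose = maintenance dose × R = 704 × 1.976 ≈ 1390 mg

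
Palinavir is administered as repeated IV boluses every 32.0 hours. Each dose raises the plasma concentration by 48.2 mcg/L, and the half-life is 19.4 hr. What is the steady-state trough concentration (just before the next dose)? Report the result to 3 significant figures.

k = ln 2 / 19.4 = 0.03573 hr⁻¹
Fraction remaining after one interval: e^(−kτ) = e^(−0.03573 × 32.0) = 0.3188
R = 1 / (1 − 0.3188) = 1.468
Css,max = 48.2 × 1.468 = 70.75 mcg/L
Css,min = Css,max × e^(−kτ) = 70.75 × 0.3188 ≈ 22.6 mcg/L

22.6 mcg/L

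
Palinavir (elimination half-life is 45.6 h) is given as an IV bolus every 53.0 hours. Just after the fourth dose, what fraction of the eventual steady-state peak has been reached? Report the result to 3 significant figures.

0.960

k = ln 2 / 45.6 = 0.01520 h⁻¹
f_n = 1 − e^(−nkτ) = 1 − e^(−4 × 0.01520 × 53.0) = 1 − e^(−3.223) = 1 − 0.03985 ≈ 0.960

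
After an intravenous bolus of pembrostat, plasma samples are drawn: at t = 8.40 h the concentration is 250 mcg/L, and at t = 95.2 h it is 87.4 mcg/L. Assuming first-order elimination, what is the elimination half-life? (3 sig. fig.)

57.2 hours

k = ln(C₁/C₂) / (t₂ − t₁) = ln(250/87.4) / (95.2 − 8.40)
  = 1.051 / 86.80 = 0.01211 h⁻¹
t½ = ln 2 / k = ln 2 / 0.01211 ≈ 57.2 hours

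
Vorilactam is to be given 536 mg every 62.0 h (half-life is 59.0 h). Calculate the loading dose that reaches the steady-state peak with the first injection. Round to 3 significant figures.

k = ln 2 / 59.0 = 0.01175 h⁻¹
Accumulation ratio R = 1 / (1 − e^(−kτ)) = 1 / (1 − e^(−0.01175×62.0)) = 1 / (1 − 0.4827) = 1.933
Loading dose = maintenance dose × R = 536 × 1.933 ≈ 1040 mg

1040 mg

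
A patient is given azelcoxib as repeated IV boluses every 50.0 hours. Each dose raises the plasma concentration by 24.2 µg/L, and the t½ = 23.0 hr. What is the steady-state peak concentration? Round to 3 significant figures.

31.1 µg/L

k = ln 2 / 23.0 = 0.03014 hr⁻¹
Fraction remaining after one interval: e^(−kτ) = e^(−0.03014 × 50.0) = 0.2216
R = 1 / (1 − 0.2216) = 1.285
Css,max = 24.2 × 1.285 ≈ 31.1 µg/L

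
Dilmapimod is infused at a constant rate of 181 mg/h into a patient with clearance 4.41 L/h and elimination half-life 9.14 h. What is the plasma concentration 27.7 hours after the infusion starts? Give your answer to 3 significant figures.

Css = rate / CL = 181 / 4.41 = 41.04 µg/mL
k = ln 2 / 9.14 = 0.07584 h⁻¹
C(t) = Css (1 − e^(−kt)) = 41.04 × (1 − e^(−2.101)) = 41.04 × 0.8776 ≈ 36.0 µg/mL

36.0 µg/mL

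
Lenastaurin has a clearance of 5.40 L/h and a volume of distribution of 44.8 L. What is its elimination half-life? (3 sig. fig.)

k = CL / V = 5.40 / 44.8 = 0.1205 h⁻¹
t½ = ln 2 / k = ln 2 / 0.1205 ≈ 5.75 hours

5.75 hours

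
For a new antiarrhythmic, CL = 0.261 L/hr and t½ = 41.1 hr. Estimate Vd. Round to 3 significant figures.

k = ln 2 / t½ = ln 2 / 41.1 = 0.01686 hr⁻¹
V = CL / k = 0.261 / 0.01686 ≈ 15.5 L

15.5 L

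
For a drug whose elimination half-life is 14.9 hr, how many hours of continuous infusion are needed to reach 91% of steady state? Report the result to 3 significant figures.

51.8 hours

k = ln 2 / 14.9 = 0.04652 hr⁻¹
f = 1 − e^(−kt)  ⇒  t = −ln(1 − f) / k
t = −ln(1 − 0.91) / 0.04652 = 2.408 / 0.04652 ≈ 51.8 hours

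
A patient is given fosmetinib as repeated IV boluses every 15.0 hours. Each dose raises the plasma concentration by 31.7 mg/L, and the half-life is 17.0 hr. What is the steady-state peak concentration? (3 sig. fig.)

k = ln 2 / 17.0 = 0.04077 hr⁻¹
Fraction remaining after one interval: e^(−kτ) = e^(−0.04077 × 15.0) = 0.5425
R = 1 / (1 − 0.5425) = 2.186
Css,max = 31.7 × 2.186 ≈ 69.3 mg/L

69.3 mg/L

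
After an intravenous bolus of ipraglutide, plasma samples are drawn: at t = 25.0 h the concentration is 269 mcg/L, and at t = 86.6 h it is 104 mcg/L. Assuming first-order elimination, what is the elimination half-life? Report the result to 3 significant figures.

k = ln(C₁/C₂) / (t₂ − t₁) = ln(269/104) / (86.6 − 25.0)
  = 0.9503 / 61.60 = 0.01543 h⁻¹
t½ = ln 2 / k = ln 2 / 0.01543 ≈ 44.9 hours

44.9 hours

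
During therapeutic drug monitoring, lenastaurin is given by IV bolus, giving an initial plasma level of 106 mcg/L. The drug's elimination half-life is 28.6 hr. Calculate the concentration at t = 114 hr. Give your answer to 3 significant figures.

6.69 mcg/L

k = ln 2 / 28.6 = 0.02424 hr⁻¹
114 hr is 3.986 half-lives, so C = 106 × (1/2)^3.986 = 106 × 0.06311 ≈ 6.69 mcg/L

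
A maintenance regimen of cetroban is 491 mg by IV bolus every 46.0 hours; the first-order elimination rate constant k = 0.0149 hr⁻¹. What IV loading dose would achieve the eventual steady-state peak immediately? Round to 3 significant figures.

Accumulation ratio R = 1 / (1 − e^(−kτ)) = 1 / (1 − e^(−0.01490×46.0)) = 1 / (1 − 0.5039) = 2.016
Loading dose = maintenance dose × R = 491 × 2.016 ≈ 990 mg

990 mg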